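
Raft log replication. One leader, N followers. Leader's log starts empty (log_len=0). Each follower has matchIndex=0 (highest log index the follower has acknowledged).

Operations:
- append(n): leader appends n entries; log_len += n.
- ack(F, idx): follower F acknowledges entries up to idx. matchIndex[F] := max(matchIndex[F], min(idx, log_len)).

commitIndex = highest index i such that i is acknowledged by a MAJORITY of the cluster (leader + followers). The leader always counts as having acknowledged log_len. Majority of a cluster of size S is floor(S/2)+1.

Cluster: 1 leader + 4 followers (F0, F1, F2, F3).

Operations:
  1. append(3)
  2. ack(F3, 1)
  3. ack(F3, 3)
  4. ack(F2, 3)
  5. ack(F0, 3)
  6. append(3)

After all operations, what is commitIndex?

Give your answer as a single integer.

Answer: 3

Derivation:
Op 1: append 3 -> log_len=3
Op 2: F3 acks idx 1 -> match: F0=0 F1=0 F2=0 F3=1; commitIndex=0
Op 3: F3 acks idx 3 -> match: F0=0 F1=0 F2=0 F3=3; commitIndex=0
Op 4: F2 acks idx 3 -> match: F0=0 F1=0 F2=3 F3=3; commitIndex=3
Op 5: F0 acks idx 3 -> match: F0=3 F1=0 F2=3 F3=3; commitIndex=3
Op 6: append 3 -> log_len=6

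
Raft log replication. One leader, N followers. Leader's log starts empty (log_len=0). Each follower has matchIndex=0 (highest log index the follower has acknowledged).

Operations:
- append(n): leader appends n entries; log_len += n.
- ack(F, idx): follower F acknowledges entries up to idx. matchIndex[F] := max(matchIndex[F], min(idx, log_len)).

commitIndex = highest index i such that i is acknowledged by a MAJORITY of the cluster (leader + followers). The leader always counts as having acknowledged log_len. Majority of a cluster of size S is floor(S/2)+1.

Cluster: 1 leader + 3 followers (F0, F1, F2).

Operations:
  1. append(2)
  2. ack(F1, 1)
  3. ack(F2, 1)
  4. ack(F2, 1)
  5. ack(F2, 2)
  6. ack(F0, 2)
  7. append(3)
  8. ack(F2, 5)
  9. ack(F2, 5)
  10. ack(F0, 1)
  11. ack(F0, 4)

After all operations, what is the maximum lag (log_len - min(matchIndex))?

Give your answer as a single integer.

Answer: 4

Derivation:
Op 1: append 2 -> log_len=2
Op 2: F1 acks idx 1 -> match: F0=0 F1=1 F2=0; commitIndex=0
Op 3: F2 acks idx 1 -> match: F0=0 F1=1 F2=1; commitIndex=1
Op 4: F2 acks idx 1 -> match: F0=0 F1=1 F2=1; commitIndex=1
Op 5: F2 acks idx 2 -> match: F0=0 F1=1 F2=2; commitIndex=1
Op 6: F0 acks idx 2 -> match: F0=2 F1=1 F2=2; commitIndex=2
Op 7: append 3 -> log_len=5
Op 8: F2 acks idx 5 -> match: F0=2 F1=1 F2=5; commitIndex=2
Op 9: F2 acks idx 5 -> match: F0=2 F1=1 F2=5; commitIndex=2
Op 10: F0 acks idx 1 -> match: F0=2 F1=1 F2=5; commitIndex=2
Op 11: F0 acks idx 4 -> match: F0=4 F1=1 F2=5; commitIndex=4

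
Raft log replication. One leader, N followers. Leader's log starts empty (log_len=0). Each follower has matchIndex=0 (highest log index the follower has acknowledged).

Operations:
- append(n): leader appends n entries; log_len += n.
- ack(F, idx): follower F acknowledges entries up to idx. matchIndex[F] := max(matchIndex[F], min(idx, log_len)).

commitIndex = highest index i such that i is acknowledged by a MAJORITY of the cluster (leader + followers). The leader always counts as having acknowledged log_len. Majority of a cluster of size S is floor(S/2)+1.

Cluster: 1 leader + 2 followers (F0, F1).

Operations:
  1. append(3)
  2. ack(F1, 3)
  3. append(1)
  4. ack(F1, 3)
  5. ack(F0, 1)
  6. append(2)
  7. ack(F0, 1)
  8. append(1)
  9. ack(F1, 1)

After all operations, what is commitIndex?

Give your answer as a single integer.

Op 1: append 3 -> log_len=3
Op 2: F1 acks idx 3 -> match: F0=0 F1=3; commitIndex=3
Op 3: append 1 -> log_len=4
Op 4: F1 acks idx 3 -> match: F0=0 F1=3; commitIndex=3
Op 5: F0 acks idx 1 -> match: F0=1 F1=3; commitIndex=3
Op 6: append 2 -> log_len=6
Op 7: F0 acks idx 1 -> match: F0=1 F1=3; commitIndex=3
Op 8: append 1 -> log_len=7
Op 9: F1 acks idx 1 -> match: F0=1 F1=3; commitIndex=3

Answer: 3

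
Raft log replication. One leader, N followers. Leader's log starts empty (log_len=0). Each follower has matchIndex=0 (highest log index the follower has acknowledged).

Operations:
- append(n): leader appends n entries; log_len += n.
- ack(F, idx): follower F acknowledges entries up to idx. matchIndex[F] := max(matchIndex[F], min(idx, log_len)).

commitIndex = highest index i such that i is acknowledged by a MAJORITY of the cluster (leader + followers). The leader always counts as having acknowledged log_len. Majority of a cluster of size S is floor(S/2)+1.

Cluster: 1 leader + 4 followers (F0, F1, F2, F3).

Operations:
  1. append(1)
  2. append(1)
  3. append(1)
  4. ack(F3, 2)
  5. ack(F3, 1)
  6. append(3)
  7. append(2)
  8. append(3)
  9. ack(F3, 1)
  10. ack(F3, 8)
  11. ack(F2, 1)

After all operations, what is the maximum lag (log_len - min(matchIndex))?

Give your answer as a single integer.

Op 1: append 1 -> log_len=1
Op 2: append 1 -> log_len=2
Op 3: append 1 -> log_len=3
Op 4: F3 acks idx 2 -> match: F0=0 F1=0 F2=0 F3=2; commitIndex=0
Op 5: F3 acks idx 1 -> match: F0=0 F1=0 F2=0 F3=2; commitIndex=0
Op 6: append 3 -> log_len=6
Op 7: append 2 -> log_len=8
Op 8: append 3 -> log_len=11
Op 9: F3 acks idx 1 -> match: F0=0 F1=0 F2=0 F3=2; commitIndex=0
Op 10: F3 acks idx 8 -> match: F0=0 F1=0 F2=0 F3=8; commitIndex=0
Op 11: F2 acks idx 1 -> match: F0=0 F1=0 F2=1 F3=8; commitIndex=1

Answer: 11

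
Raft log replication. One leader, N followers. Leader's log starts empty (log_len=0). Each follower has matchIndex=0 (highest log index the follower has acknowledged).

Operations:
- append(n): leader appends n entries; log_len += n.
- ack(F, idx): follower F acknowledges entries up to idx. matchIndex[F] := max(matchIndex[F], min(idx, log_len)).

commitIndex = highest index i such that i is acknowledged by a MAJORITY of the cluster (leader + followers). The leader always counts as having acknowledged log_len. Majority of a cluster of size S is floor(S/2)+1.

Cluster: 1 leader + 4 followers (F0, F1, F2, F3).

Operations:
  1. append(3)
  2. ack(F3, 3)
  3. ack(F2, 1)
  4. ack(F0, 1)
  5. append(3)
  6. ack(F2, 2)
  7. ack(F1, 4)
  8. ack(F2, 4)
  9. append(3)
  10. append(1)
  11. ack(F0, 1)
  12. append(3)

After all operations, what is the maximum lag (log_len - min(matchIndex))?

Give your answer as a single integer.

Op 1: append 3 -> log_len=3
Op 2: F3 acks idx 3 -> match: F0=0 F1=0 F2=0 F3=3; commitIndex=0
Op 3: F2 acks idx 1 -> match: F0=0 F1=0 F2=1 F3=3; commitIndex=1
Op 4: F0 acks idx 1 -> match: F0=1 F1=0 F2=1 F3=3; commitIndex=1
Op 5: append 3 -> log_len=6
Op 6: F2 acks idx 2 -> match: F0=1 F1=0 F2=2 F3=3; commitIndex=2
Op 7: F1 acks idx 4 -> match: F0=1 F1=4 F2=2 F3=3; commitIndex=3
Op 8: F2 acks idx 4 -> match: F0=1 F1=4 F2=4 F3=3; commitIndex=4
Op 9: append 3 -> log_len=9
Op 10: append 1 -> log_len=10
Op 11: F0 acks idx 1 -> match: F0=1 F1=4 F2=4 F3=3; commitIndex=4
Op 12: append 3 -> log_len=13

Answer: 12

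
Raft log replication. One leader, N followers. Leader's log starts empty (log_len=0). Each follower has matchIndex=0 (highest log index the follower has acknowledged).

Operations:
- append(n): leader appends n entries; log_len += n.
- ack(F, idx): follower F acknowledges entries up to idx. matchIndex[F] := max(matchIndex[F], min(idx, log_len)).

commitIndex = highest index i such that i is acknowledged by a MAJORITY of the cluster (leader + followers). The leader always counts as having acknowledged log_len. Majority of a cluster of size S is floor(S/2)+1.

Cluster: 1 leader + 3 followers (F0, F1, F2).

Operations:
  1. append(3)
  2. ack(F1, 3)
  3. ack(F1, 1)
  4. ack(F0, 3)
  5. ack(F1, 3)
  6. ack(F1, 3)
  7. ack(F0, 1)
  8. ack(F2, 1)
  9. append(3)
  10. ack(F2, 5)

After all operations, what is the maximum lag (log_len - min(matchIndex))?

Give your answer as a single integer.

Answer: 3

Derivation:
Op 1: append 3 -> log_len=3
Op 2: F1 acks idx 3 -> match: F0=0 F1=3 F2=0; commitIndex=0
Op 3: F1 acks idx 1 -> match: F0=0 F1=3 F2=0; commitIndex=0
Op 4: F0 acks idx 3 -> match: F0=3 F1=3 F2=0; commitIndex=3
Op 5: F1 acks idx 3 -> match: F0=3 F1=3 F2=0; commitIndex=3
Op 6: F1 acks idx 3 -> match: F0=3 F1=3 F2=0; commitIndex=3
Op 7: F0 acks idx 1 -> match: F0=3 F1=3 F2=0; commitIndex=3
Op 8: F2 acks idx 1 -> match: F0=3 F1=3 F2=1; commitIndex=3
Op 9: append 3 -> log_len=6
Op 10: F2 acks idx 5 -> match: F0=3 F1=3 F2=5; commitIndex=3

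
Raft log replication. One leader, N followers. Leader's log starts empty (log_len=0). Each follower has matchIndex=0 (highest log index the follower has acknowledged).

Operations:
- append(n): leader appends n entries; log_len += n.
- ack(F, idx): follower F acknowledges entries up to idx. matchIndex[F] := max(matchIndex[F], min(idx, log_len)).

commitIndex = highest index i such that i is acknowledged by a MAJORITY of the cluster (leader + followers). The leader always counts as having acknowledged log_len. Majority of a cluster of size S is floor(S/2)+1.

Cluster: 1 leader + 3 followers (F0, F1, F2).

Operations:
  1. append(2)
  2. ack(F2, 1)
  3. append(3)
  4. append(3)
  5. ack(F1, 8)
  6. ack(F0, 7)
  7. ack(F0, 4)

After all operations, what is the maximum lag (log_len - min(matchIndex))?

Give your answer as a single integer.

Answer: 7

Derivation:
Op 1: append 2 -> log_len=2
Op 2: F2 acks idx 1 -> match: F0=0 F1=0 F2=1; commitIndex=0
Op 3: append 3 -> log_len=5
Op 4: append 3 -> log_len=8
Op 5: F1 acks idx 8 -> match: F0=0 F1=8 F2=1; commitIndex=1
Op 6: F0 acks idx 7 -> match: F0=7 F1=8 F2=1; commitIndex=7
Op 7: F0 acks idx 4 -> match: F0=7 F1=8 F2=1; commitIndex=7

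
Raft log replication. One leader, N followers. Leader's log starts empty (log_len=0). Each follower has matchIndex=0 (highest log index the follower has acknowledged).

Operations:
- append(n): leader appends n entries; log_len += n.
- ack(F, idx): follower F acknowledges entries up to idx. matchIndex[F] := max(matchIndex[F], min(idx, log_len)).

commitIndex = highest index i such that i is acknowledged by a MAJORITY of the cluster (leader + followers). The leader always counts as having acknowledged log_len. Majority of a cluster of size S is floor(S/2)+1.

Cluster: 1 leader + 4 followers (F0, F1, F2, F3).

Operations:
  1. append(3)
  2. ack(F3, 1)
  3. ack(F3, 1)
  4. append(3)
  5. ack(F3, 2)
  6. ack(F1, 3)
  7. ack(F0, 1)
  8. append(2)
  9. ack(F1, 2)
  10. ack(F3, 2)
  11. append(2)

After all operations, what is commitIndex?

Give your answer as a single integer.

Op 1: append 3 -> log_len=3
Op 2: F3 acks idx 1 -> match: F0=0 F1=0 F2=0 F3=1; commitIndex=0
Op 3: F3 acks idx 1 -> match: F0=0 F1=0 F2=0 F3=1; commitIndex=0
Op 4: append 3 -> log_len=6
Op 5: F3 acks idx 2 -> match: F0=0 F1=0 F2=0 F3=2; commitIndex=0
Op 6: F1 acks idx 3 -> match: F0=0 F1=3 F2=0 F3=2; commitIndex=2
Op 7: F0 acks idx 1 -> match: F0=1 F1=3 F2=0 F3=2; commitIndex=2
Op 8: append 2 -> log_len=8
Op 9: F1 acks idx 2 -> match: F0=1 F1=3 F2=0 F3=2; commitIndex=2
Op 10: F3 acks idx 2 -> match: F0=1 F1=3 F2=0 F3=2; commitIndex=2
Op 11: append 2 -> log_len=10

Answer: 2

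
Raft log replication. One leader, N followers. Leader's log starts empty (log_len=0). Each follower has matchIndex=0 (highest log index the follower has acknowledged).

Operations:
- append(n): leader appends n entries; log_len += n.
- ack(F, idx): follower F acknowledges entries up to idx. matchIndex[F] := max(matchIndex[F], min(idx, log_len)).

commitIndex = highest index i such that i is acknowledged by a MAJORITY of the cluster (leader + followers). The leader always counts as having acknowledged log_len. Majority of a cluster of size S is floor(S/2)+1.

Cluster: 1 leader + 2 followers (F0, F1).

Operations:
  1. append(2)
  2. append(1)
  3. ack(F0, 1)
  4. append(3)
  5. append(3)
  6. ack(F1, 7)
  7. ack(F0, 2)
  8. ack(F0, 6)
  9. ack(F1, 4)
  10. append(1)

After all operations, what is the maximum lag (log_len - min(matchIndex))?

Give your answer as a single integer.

Answer: 4

Derivation:
Op 1: append 2 -> log_len=2
Op 2: append 1 -> log_len=3
Op 3: F0 acks idx 1 -> match: F0=1 F1=0; commitIndex=1
Op 4: append 3 -> log_len=6
Op 5: append 3 -> log_len=9
Op 6: F1 acks idx 7 -> match: F0=1 F1=7; commitIndex=7
Op 7: F0 acks idx 2 -> match: F0=2 F1=7; commitIndex=7
Op 8: F0 acks idx 6 -> match: F0=6 F1=7; commitIndex=7
Op 9: F1 acks idx 4 -> match: F0=6 F1=7; commitIndex=7
Op 10: append 1 -> log_len=10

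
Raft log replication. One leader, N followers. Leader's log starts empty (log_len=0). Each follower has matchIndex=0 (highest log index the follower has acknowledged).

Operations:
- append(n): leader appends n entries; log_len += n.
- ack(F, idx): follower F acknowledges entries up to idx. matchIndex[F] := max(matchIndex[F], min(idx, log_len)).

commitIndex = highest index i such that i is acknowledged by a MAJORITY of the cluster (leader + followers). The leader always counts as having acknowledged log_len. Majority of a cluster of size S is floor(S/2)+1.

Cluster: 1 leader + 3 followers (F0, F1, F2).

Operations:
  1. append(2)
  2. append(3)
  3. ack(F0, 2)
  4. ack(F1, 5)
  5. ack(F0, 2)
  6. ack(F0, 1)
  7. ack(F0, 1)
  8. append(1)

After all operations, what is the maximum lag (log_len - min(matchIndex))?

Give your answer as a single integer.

Op 1: append 2 -> log_len=2
Op 2: append 3 -> log_len=5
Op 3: F0 acks idx 2 -> match: F0=2 F1=0 F2=0; commitIndex=0
Op 4: F1 acks idx 5 -> match: F0=2 F1=5 F2=0; commitIndex=2
Op 5: F0 acks idx 2 -> match: F0=2 F1=5 F2=0; commitIndex=2
Op 6: F0 acks idx 1 -> match: F0=2 F1=5 F2=0; commitIndex=2
Op 7: F0 acks idx 1 -> match: F0=2 F1=5 F2=0; commitIndex=2
Op 8: append 1 -> log_len=6

Answer: 6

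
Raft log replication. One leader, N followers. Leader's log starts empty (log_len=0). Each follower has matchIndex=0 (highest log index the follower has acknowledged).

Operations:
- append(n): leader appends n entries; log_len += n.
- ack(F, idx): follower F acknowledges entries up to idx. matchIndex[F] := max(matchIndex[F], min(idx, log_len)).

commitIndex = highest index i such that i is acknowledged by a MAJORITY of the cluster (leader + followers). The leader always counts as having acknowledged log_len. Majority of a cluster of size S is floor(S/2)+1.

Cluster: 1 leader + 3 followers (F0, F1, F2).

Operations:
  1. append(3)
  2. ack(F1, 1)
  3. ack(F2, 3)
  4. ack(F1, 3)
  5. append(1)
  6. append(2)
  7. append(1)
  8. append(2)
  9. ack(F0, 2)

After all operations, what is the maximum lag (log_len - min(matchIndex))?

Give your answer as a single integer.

Op 1: append 3 -> log_len=3
Op 2: F1 acks idx 1 -> match: F0=0 F1=1 F2=0; commitIndex=0
Op 3: F2 acks idx 3 -> match: F0=0 F1=1 F2=3; commitIndex=1
Op 4: F1 acks idx 3 -> match: F0=0 F1=3 F2=3; commitIndex=3
Op 5: append 1 -> log_len=4
Op 6: append 2 -> log_len=6
Op 7: append 1 -> log_len=7
Op 8: append 2 -> log_len=9
Op 9: F0 acks idx 2 -> match: F0=2 F1=3 F2=3; commitIndex=3

Answer: 7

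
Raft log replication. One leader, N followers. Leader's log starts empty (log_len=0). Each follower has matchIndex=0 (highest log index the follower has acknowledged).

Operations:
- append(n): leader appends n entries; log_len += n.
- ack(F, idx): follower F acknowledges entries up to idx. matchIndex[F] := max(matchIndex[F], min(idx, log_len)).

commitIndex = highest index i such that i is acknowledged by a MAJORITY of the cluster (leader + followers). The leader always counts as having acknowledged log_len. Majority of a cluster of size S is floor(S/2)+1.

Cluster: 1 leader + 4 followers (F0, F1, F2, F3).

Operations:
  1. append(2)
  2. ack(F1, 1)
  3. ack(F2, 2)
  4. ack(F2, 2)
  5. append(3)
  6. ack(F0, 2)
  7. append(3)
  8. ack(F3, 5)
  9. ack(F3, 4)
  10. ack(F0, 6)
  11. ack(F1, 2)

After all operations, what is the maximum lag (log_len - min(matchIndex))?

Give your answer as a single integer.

Answer: 6

Derivation:
Op 1: append 2 -> log_len=2
Op 2: F1 acks idx 1 -> match: F0=0 F1=1 F2=0 F3=0; commitIndex=0
Op 3: F2 acks idx 2 -> match: F0=0 F1=1 F2=2 F3=0; commitIndex=1
Op 4: F2 acks idx 2 -> match: F0=0 F1=1 F2=2 F3=0; commitIndex=1
Op 5: append 3 -> log_len=5
Op 6: F0 acks idx 2 -> match: F0=2 F1=1 F2=2 F3=0; commitIndex=2
Op 7: append 3 -> log_len=8
Op 8: F3 acks idx 5 -> match: F0=2 F1=1 F2=2 F3=5; commitIndex=2
Op 9: F3 acks idx 4 -> match: F0=2 F1=1 F2=2 F3=5; commitIndex=2
Op 10: F0 acks idx 6 -> match: F0=6 F1=1 F2=2 F3=5; commitIndex=5
Op 11: F1 acks idx 2 -> match: F0=6 F1=2 F2=2 F3=5; commitIndex=5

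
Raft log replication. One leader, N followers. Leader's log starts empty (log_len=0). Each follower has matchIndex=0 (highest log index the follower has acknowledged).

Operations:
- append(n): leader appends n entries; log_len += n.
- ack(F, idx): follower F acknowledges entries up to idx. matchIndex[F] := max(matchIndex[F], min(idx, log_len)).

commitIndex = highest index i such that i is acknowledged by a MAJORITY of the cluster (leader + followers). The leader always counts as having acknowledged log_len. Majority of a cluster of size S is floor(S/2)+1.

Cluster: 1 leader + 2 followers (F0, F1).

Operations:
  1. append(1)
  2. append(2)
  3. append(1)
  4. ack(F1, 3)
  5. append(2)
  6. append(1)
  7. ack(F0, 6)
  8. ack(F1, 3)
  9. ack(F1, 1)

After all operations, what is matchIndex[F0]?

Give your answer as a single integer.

Answer: 6

Derivation:
Op 1: append 1 -> log_len=1
Op 2: append 2 -> log_len=3
Op 3: append 1 -> log_len=4
Op 4: F1 acks idx 3 -> match: F0=0 F1=3; commitIndex=3
Op 5: append 2 -> log_len=6
Op 6: append 1 -> log_len=7
Op 7: F0 acks idx 6 -> match: F0=6 F1=3; commitIndex=6
Op 8: F1 acks idx 3 -> match: F0=6 F1=3; commitIndex=6
Op 9: F1 acks idx 1 -> match: F0=6 F1=3; commitIndex=6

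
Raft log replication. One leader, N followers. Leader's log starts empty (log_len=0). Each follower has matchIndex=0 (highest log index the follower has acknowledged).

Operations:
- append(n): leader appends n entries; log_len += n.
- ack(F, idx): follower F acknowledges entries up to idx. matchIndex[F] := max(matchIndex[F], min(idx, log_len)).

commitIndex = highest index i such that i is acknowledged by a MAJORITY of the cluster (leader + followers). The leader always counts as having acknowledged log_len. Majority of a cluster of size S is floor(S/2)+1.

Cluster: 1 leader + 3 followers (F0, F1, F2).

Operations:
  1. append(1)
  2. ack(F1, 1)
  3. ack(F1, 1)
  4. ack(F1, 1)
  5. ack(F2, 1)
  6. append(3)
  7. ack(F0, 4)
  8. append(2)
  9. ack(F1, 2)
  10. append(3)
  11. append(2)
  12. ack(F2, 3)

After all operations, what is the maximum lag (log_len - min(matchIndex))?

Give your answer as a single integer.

Answer: 9

Derivation:
Op 1: append 1 -> log_len=1
Op 2: F1 acks idx 1 -> match: F0=0 F1=1 F2=0; commitIndex=0
Op 3: F1 acks idx 1 -> match: F0=0 F1=1 F2=0; commitIndex=0
Op 4: F1 acks idx 1 -> match: F0=0 F1=1 F2=0; commitIndex=0
Op 5: F2 acks idx 1 -> match: F0=0 F1=1 F2=1; commitIndex=1
Op 6: append 3 -> log_len=4
Op 7: F0 acks idx 4 -> match: F0=4 F1=1 F2=1; commitIndex=1
Op 8: append 2 -> log_len=6
Op 9: F1 acks idx 2 -> match: F0=4 F1=2 F2=1; commitIndex=2
Op 10: append 3 -> log_len=9
Op 11: append 2 -> log_len=11
Op 12: F2 acks idx 3 -> match: F0=4 F1=2 F2=3; commitIndex=3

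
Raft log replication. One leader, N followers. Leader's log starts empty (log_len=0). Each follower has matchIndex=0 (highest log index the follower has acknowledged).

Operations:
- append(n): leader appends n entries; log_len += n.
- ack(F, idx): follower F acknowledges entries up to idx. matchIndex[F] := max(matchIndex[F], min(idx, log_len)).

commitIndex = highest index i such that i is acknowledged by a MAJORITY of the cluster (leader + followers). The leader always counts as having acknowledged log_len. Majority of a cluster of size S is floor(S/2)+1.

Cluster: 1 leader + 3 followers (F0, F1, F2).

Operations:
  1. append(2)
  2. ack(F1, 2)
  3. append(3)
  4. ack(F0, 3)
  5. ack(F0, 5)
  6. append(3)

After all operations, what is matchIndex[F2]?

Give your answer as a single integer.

Op 1: append 2 -> log_len=2
Op 2: F1 acks idx 2 -> match: F0=0 F1=2 F2=0; commitIndex=0
Op 3: append 3 -> log_len=5
Op 4: F0 acks idx 3 -> match: F0=3 F1=2 F2=0; commitIndex=2
Op 5: F0 acks idx 5 -> match: F0=5 F1=2 F2=0; commitIndex=2
Op 6: append 3 -> log_len=8

Answer: 0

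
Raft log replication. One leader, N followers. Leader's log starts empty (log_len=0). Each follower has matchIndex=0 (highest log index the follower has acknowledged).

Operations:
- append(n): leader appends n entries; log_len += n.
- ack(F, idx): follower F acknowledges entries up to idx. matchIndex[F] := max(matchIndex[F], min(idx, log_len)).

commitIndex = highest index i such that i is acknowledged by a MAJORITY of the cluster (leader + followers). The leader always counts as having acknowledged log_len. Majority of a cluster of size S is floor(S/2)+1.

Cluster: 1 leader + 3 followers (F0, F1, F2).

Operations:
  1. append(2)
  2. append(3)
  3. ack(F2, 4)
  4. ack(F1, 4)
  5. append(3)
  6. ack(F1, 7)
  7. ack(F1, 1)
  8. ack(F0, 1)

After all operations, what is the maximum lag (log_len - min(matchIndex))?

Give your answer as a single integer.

Op 1: append 2 -> log_len=2
Op 2: append 3 -> log_len=5
Op 3: F2 acks idx 4 -> match: F0=0 F1=0 F2=4; commitIndex=0
Op 4: F1 acks idx 4 -> match: F0=0 F1=4 F2=4; commitIndex=4
Op 5: append 3 -> log_len=8
Op 6: F1 acks idx 7 -> match: F0=0 F1=7 F2=4; commitIndex=4
Op 7: F1 acks idx 1 -> match: F0=0 F1=7 F2=4; commitIndex=4
Op 8: F0 acks idx 1 -> match: F0=1 F1=7 F2=4; commitIndex=4

Answer: 7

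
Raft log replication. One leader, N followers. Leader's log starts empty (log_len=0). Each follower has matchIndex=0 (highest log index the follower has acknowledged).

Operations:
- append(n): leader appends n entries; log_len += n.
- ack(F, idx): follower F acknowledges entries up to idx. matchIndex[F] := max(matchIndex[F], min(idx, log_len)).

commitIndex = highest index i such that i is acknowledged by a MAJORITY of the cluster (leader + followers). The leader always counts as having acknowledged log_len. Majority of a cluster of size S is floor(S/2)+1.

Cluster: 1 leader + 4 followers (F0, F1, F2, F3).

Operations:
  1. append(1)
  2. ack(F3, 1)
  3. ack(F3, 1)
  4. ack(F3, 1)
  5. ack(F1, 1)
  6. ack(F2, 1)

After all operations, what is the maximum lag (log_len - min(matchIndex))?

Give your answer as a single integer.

Answer: 1

Derivation:
Op 1: append 1 -> log_len=1
Op 2: F3 acks idx 1 -> match: F0=0 F1=0 F2=0 F3=1; commitIndex=0
Op 3: F3 acks idx 1 -> match: F0=0 F1=0 F2=0 F3=1; commitIndex=0
Op 4: F3 acks idx 1 -> match: F0=0 F1=0 F2=0 F3=1; commitIndex=0
Op 5: F1 acks idx 1 -> match: F0=0 F1=1 F2=0 F3=1; commitIndex=1
Op 6: F2 acks idx 1 -> match: F0=0 F1=1 F2=1 F3=1; commitIndex=1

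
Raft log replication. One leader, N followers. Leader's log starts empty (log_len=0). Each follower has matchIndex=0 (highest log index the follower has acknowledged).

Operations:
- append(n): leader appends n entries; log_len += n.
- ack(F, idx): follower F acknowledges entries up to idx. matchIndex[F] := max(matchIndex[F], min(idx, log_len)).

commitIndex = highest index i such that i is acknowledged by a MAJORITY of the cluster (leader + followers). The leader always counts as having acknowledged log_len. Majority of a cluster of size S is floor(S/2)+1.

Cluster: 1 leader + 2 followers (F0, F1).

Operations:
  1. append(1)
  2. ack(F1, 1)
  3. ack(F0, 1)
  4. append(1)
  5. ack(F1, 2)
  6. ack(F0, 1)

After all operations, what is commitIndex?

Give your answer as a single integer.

Answer: 2

Derivation:
Op 1: append 1 -> log_len=1
Op 2: F1 acks idx 1 -> match: F0=0 F1=1; commitIndex=1
Op 3: F0 acks idx 1 -> match: F0=1 F1=1; commitIndex=1
Op 4: append 1 -> log_len=2
Op 5: F1 acks idx 2 -> match: F0=1 F1=2; commitIndex=2
Op 6: F0 acks idx 1 -> match: F0=1 F1=2; commitIndex=2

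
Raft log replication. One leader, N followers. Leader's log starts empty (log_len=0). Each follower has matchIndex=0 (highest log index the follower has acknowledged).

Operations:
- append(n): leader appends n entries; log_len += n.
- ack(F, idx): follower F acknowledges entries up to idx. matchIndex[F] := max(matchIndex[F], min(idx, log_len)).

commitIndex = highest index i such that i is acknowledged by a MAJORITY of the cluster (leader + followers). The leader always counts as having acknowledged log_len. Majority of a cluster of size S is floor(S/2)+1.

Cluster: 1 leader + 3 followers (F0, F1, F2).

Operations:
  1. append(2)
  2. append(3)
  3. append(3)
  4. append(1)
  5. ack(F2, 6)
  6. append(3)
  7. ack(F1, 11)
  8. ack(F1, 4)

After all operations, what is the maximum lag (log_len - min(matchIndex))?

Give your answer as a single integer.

Op 1: append 2 -> log_len=2
Op 2: append 3 -> log_len=5
Op 3: append 3 -> log_len=8
Op 4: append 1 -> log_len=9
Op 5: F2 acks idx 6 -> match: F0=0 F1=0 F2=6; commitIndex=0
Op 6: append 3 -> log_len=12
Op 7: F1 acks idx 11 -> match: F0=0 F1=11 F2=6; commitIndex=6
Op 8: F1 acks idx 4 -> match: F0=0 F1=11 F2=6; commitIndex=6

Answer: 12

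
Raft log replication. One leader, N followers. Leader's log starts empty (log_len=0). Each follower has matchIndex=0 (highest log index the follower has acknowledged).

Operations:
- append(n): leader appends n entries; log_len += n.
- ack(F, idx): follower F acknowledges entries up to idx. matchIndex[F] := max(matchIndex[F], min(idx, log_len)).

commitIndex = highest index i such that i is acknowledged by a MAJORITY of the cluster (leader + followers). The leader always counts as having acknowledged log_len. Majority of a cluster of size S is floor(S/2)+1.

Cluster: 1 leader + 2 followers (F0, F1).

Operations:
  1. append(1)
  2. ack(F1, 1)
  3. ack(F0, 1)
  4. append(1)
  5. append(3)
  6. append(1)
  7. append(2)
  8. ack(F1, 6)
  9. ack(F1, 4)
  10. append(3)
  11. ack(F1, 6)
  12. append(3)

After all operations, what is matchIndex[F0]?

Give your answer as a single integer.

Op 1: append 1 -> log_len=1
Op 2: F1 acks idx 1 -> match: F0=0 F1=1; commitIndex=1
Op 3: F0 acks idx 1 -> match: F0=1 F1=1; commitIndex=1
Op 4: append 1 -> log_len=2
Op 5: append 3 -> log_len=5
Op 6: append 1 -> log_len=6
Op 7: append 2 -> log_len=8
Op 8: F1 acks idx 6 -> match: F0=1 F1=6; commitIndex=6
Op 9: F1 acks idx 4 -> match: F0=1 F1=6; commitIndex=6
Op 10: append 3 -> log_len=11
Op 11: F1 acks idx 6 -> match: F0=1 F1=6; commitIndex=6
Op 12: append 3 -> log_len=14

Answer: 1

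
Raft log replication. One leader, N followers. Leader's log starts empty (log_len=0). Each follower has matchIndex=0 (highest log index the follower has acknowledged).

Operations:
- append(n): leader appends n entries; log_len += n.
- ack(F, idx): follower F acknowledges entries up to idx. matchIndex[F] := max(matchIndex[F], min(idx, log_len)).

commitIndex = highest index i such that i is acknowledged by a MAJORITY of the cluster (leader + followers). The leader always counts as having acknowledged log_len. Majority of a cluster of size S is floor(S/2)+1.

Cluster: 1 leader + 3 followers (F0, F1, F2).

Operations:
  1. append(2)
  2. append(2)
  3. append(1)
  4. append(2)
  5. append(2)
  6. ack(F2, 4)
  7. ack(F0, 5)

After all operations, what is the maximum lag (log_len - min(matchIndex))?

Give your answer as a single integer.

Answer: 9

Derivation:
Op 1: append 2 -> log_len=2
Op 2: append 2 -> log_len=4
Op 3: append 1 -> log_len=5
Op 4: append 2 -> log_len=7
Op 5: append 2 -> log_len=9
Op 6: F2 acks idx 4 -> match: F0=0 F1=0 F2=4; commitIndex=0
Op 7: F0 acks idx 5 -> match: F0=5 F1=0 F2=4; commitIndex=4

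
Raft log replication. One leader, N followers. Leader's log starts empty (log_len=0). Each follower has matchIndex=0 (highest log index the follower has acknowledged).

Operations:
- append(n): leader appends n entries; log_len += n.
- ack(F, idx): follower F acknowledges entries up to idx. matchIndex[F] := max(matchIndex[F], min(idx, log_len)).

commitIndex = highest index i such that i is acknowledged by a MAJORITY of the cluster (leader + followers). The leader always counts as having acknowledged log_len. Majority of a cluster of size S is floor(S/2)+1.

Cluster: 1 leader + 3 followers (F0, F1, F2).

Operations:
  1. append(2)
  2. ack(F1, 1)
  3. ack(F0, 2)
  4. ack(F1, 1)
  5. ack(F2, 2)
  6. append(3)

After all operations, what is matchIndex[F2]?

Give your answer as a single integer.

Op 1: append 2 -> log_len=2
Op 2: F1 acks idx 1 -> match: F0=0 F1=1 F2=0; commitIndex=0
Op 3: F0 acks idx 2 -> match: F0=2 F1=1 F2=0; commitIndex=1
Op 4: F1 acks idx 1 -> match: F0=2 F1=1 F2=0; commitIndex=1
Op 5: F2 acks idx 2 -> match: F0=2 F1=1 F2=2; commitIndex=2
Op 6: append 3 -> log_len=5

Answer: 2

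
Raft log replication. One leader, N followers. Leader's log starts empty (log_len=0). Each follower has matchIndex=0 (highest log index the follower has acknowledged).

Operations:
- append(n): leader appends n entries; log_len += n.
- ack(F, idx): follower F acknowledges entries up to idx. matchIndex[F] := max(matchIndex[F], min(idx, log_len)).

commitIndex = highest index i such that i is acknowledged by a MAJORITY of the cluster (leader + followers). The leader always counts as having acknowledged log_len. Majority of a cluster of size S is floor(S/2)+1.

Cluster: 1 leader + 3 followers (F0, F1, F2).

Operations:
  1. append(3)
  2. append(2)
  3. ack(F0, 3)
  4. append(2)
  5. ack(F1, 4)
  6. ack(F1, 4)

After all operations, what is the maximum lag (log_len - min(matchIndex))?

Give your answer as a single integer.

Answer: 7

Derivation:
Op 1: append 3 -> log_len=3
Op 2: append 2 -> log_len=5
Op 3: F0 acks idx 3 -> match: F0=3 F1=0 F2=0; commitIndex=0
Op 4: append 2 -> log_len=7
Op 5: F1 acks idx 4 -> match: F0=3 F1=4 F2=0; commitIndex=3
Op 6: F1 acks idx 4 -> match: F0=3 F1=4 F2=0; commitIndex=3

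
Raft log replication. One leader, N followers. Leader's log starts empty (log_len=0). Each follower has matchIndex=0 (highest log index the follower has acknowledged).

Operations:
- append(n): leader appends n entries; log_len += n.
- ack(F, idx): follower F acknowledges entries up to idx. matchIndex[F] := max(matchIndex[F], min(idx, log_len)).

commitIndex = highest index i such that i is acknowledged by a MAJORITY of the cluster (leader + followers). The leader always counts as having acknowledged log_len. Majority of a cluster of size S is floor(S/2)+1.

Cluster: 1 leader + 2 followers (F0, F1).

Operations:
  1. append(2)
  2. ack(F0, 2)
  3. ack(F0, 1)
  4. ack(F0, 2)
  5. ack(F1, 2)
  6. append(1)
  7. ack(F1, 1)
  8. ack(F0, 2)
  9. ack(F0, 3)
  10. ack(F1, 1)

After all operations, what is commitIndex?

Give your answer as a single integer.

Op 1: append 2 -> log_len=2
Op 2: F0 acks idx 2 -> match: F0=2 F1=0; commitIndex=2
Op 3: F0 acks idx 1 -> match: F0=2 F1=0; commitIndex=2
Op 4: F0 acks idx 2 -> match: F0=2 F1=0; commitIndex=2
Op 5: F1 acks idx 2 -> match: F0=2 F1=2; commitIndex=2
Op 6: append 1 -> log_len=3
Op 7: F1 acks idx 1 -> match: F0=2 F1=2; commitIndex=2
Op 8: F0 acks idx 2 -> match: F0=2 F1=2; commitIndex=2
Op 9: F0 acks idx 3 -> match: F0=3 F1=2; commitIndex=3
Op 10: F1 acks idx 1 -> match: F0=3 F1=2; commitIndex=3

Answer: 3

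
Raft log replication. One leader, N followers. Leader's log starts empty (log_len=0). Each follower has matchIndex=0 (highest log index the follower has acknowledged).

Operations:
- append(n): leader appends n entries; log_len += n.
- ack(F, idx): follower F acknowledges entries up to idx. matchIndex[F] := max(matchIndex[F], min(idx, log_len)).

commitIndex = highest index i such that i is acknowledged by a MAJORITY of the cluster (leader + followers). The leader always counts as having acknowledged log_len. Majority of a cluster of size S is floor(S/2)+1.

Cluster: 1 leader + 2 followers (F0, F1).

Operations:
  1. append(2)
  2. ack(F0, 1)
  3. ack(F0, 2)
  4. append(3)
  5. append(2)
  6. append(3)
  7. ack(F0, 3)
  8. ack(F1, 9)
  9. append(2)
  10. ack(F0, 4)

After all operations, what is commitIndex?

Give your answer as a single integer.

Answer: 9

Derivation:
Op 1: append 2 -> log_len=2
Op 2: F0 acks idx 1 -> match: F0=1 F1=0; commitIndex=1
Op 3: F0 acks idx 2 -> match: F0=2 F1=0; commitIndex=2
Op 4: append 3 -> log_len=5
Op 5: append 2 -> log_len=7
Op 6: append 3 -> log_len=10
Op 7: F0 acks idx 3 -> match: F0=3 F1=0; commitIndex=3
Op 8: F1 acks idx 9 -> match: F0=3 F1=9; commitIndex=9
Op 9: append 2 -> log_len=12
Op 10: F0 acks idx 4 -> match: F0=4 F1=9; commitIndex=9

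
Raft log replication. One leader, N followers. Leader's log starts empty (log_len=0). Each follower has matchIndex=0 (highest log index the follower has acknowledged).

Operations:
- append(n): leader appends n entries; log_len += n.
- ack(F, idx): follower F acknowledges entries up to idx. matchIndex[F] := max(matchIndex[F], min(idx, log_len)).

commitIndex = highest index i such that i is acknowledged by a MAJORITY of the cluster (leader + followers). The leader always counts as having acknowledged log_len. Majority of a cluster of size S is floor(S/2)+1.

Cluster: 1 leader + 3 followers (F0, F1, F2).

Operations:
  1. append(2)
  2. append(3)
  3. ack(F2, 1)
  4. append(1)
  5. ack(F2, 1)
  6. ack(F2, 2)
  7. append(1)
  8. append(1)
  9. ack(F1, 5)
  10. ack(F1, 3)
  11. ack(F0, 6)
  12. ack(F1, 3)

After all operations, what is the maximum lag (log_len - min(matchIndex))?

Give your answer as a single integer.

Answer: 6

Derivation:
Op 1: append 2 -> log_len=2
Op 2: append 3 -> log_len=5
Op 3: F2 acks idx 1 -> match: F0=0 F1=0 F2=1; commitIndex=0
Op 4: append 1 -> log_len=6
Op 5: F2 acks idx 1 -> match: F0=0 F1=0 F2=1; commitIndex=0
Op 6: F2 acks idx 2 -> match: F0=0 F1=0 F2=2; commitIndex=0
Op 7: append 1 -> log_len=7
Op 8: append 1 -> log_len=8
Op 9: F1 acks idx 5 -> match: F0=0 F1=5 F2=2; commitIndex=2
Op 10: F1 acks idx 3 -> match: F0=0 F1=5 F2=2; commitIndex=2
Op 11: F0 acks idx 6 -> match: F0=6 F1=5 F2=2; commitIndex=5
Op 12: F1 acks idx 3 -> match: F0=6 F1=5 F2=2; commitIndex=5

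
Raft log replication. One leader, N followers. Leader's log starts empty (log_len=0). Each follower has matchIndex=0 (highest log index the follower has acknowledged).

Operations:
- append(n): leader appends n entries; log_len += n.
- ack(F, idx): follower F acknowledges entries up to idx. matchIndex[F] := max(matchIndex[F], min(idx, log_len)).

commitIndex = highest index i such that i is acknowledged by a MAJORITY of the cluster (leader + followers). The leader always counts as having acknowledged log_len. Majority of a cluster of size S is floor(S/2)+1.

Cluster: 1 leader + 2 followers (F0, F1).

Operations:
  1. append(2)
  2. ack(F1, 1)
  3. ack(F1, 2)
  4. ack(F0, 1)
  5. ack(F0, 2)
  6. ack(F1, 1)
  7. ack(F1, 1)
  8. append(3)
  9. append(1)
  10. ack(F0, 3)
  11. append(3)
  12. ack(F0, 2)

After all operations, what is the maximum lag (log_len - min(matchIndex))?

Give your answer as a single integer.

Op 1: append 2 -> log_len=2
Op 2: F1 acks idx 1 -> match: F0=0 F1=1; commitIndex=1
Op 3: F1 acks idx 2 -> match: F0=0 F1=2; commitIndex=2
Op 4: F0 acks idx 1 -> match: F0=1 F1=2; commitIndex=2
Op 5: F0 acks idx 2 -> match: F0=2 F1=2; commitIndex=2
Op 6: F1 acks idx 1 -> match: F0=2 F1=2; commitIndex=2
Op 7: F1 acks idx 1 -> match: F0=2 F1=2; commitIndex=2
Op 8: append 3 -> log_len=5
Op 9: append 1 -> log_len=6
Op 10: F0 acks idx 3 -> match: F0=3 F1=2; commitIndex=3
Op 11: append 3 -> log_len=9
Op 12: F0 acks idx 2 -> match: F0=3 F1=2; commitIndex=3

Answer: 7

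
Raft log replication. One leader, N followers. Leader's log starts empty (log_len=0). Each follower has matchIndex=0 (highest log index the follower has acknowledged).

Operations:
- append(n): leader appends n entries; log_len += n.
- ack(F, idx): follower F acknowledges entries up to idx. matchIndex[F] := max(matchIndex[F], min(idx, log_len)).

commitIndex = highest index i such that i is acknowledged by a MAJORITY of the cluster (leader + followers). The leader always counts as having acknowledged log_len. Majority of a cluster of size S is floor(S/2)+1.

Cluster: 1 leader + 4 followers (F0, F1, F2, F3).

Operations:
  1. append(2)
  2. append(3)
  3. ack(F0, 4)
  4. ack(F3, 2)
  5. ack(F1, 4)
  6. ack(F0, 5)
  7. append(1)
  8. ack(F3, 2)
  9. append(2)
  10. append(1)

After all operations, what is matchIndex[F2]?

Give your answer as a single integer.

Answer: 0

Derivation:
Op 1: append 2 -> log_len=2
Op 2: append 3 -> log_len=5
Op 3: F0 acks idx 4 -> match: F0=4 F1=0 F2=0 F3=0; commitIndex=0
Op 4: F3 acks idx 2 -> match: F0=4 F1=0 F2=0 F3=2; commitIndex=2
Op 5: F1 acks idx 4 -> match: F0=4 F1=4 F2=0 F3=2; commitIndex=4
Op 6: F0 acks idx 5 -> match: F0=5 F1=4 F2=0 F3=2; commitIndex=4
Op 7: append 1 -> log_len=6
Op 8: F3 acks idx 2 -> match: F0=5 F1=4 F2=0 F3=2; commitIndex=4
Op 9: append 2 -> log_len=8
Op 10: append 1 -> log_len=9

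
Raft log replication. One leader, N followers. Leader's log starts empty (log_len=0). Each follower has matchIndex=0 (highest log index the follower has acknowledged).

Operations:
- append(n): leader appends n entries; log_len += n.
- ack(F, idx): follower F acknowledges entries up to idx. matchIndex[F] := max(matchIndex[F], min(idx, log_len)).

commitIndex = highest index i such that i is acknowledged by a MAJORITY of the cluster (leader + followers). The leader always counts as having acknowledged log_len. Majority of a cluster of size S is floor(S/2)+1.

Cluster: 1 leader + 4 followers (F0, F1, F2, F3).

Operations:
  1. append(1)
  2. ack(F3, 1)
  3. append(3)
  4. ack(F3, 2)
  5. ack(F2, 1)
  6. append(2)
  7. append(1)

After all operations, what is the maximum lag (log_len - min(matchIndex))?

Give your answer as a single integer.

Answer: 7

Derivation:
Op 1: append 1 -> log_len=1
Op 2: F3 acks idx 1 -> match: F0=0 F1=0 F2=0 F3=1; commitIndex=0
Op 3: append 3 -> log_len=4
Op 4: F3 acks idx 2 -> match: F0=0 F1=0 F2=0 F3=2; commitIndex=0
Op 5: F2 acks idx 1 -> match: F0=0 F1=0 F2=1 F3=2; commitIndex=1
Op 6: append 2 -> log_len=6
Op 7: append 1 -> log_len=7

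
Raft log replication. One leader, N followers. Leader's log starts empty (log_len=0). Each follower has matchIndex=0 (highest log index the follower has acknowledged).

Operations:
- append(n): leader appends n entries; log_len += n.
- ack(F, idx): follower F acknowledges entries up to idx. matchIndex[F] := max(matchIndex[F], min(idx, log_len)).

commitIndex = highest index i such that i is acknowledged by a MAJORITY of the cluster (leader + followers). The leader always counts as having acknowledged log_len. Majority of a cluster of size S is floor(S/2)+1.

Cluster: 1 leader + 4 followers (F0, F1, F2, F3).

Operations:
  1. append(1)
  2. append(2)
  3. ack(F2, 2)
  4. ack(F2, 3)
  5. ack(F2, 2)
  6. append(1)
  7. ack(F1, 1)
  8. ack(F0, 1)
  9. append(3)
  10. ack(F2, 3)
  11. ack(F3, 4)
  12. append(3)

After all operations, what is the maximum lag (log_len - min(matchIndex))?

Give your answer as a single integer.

Answer: 9

Derivation:
Op 1: append 1 -> log_len=1
Op 2: append 2 -> log_len=3
Op 3: F2 acks idx 2 -> match: F0=0 F1=0 F2=2 F3=0; commitIndex=0
Op 4: F2 acks idx 3 -> match: F0=0 F1=0 F2=3 F3=0; commitIndex=0
Op 5: F2 acks idx 2 -> match: F0=0 F1=0 F2=3 F3=0; commitIndex=0
Op 6: append 1 -> log_len=4
Op 7: F1 acks idx 1 -> match: F0=0 F1=1 F2=3 F3=0; commitIndex=1
Op 8: F0 acks idx 1 -> match: F0=1 F1=1 F2=3 F3=0; commitIndex=1
Op 9: append 3 -> log_len=7
Op 10: F2 acks idx 3 -> match: F0=1 F1=1 F2=3 F3=0; commitIndex=1
Op 11: F3 acks idx 4 -> match: F0=1 F1=1 F2=3 F3=4; commitIndex=3
Op 12: append 3 -> log_len=10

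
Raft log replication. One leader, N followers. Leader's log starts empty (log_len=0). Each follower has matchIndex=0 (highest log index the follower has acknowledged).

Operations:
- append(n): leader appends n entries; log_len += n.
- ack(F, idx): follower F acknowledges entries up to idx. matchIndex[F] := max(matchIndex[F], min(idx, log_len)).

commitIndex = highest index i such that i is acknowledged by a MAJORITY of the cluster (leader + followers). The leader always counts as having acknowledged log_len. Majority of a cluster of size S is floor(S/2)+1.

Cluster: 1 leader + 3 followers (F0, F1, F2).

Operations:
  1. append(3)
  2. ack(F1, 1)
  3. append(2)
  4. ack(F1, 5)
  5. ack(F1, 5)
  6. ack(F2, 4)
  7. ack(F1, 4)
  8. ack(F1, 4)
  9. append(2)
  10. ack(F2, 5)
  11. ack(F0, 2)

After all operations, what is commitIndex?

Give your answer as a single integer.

Op 1: append 3 -> log_len=3
Op 2: F1 acks idx 1 -> match: F0=0 F1=1 F2=0; commitIndex=0
Op 3: append 2 -> log_len=5
Op 4: F1 acks idx 5 -> match: F0=0 F1=5 F2=0; commitIndex=0
Op 5: F1 acks idx 5 -> match: F0=0 F1=5 F2=0; commitIndex=0
Op 6: F2 acks idx 4 -> match: F0=0 F1=5 F2=4; commitIndex=4
Op 7: F1 acks idx 4 -> match: F0=0 F1=5 F2=4; commitIndex=4
Op 8: F1 acks idx 4 -> match: F0=0 F1=5 F2=4; commitIndex=4
Op 9: append 2 -> log_len=7
Op 10: F2 acks idx 5 -> match: F0=0 F1=5 F2=5; commitIndex=5
Op 11: F0 acks idx 2 -> match: F0=2 F1=5 F2=5; commitIndex=5

Answer: 5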